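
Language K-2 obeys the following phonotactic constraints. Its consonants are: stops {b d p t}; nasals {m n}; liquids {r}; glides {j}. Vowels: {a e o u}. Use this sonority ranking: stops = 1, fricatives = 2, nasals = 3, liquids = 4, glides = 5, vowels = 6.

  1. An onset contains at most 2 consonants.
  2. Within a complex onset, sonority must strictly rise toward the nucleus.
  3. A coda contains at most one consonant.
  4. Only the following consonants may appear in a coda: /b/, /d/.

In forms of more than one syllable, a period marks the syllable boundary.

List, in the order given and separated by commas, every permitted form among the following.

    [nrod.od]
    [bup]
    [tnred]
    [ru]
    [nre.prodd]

[nrod.od], [ru]

[nrod.od] — σ1 onset /nr/ (3→4 rises), coda /d/ ok; σ2 onset /∅/, coda /d/ ok → permitted
[bup] — violates constraint 4: syllable 1 coda contains /p/, which is not a licensed coda consonant → not permitted
[tnred] — violates constraint 1: syllable 1 onset /tnr/ has 3 consonants (> 2) → not permitted
[ru] — σ1 onset /r/, coda /∅/ ok → permitted
[nre.prodd] — violates constraint 3: syllable 2 coda /dd/ has 2 consonants (> 1) → not permitted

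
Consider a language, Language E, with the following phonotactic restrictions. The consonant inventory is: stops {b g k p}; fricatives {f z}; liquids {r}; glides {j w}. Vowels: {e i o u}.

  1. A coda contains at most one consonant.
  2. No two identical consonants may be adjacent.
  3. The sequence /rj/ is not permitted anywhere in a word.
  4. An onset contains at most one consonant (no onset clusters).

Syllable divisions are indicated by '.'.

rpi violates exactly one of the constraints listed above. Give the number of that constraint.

4

rpi: syllable 1 onset /rp/ has 2 consonants (> 1).
This is a violation of constraint 4: "An onset contains at most one consonant (no onset clusters)."
The remaining constraints (1, 2, 3) are satisfied.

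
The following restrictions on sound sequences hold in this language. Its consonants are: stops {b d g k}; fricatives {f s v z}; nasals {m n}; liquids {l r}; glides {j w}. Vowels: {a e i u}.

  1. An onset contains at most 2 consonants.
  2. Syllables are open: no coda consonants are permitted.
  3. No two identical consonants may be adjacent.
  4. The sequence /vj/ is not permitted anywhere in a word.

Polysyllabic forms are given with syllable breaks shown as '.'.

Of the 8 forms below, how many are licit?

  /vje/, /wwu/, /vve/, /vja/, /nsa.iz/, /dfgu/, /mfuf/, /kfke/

/vje/ — violates constraint 4: contains banned sequence /vj/ → illicit
/wwu/ — violates constraint 3: adjacent identical consonants /ww/ → illicit
/vve/ — violates constraint 3: adjacent identical consonants /vv/ → illicit
/vja/ — violates constraint 4: contains banned sequence /vj/ → illicit
/nsa.iz/ — violates constraint 2: syllable 2 coda /z/ has 1 consonant (> 0) → illicit
/dfgu/ — violates constraint 1: syllable 1 onset /dfg/ has 3 consonants (> 2) → illicit
/mfuf/ — violates constraint 2: syllable 1 coda /f/ has 1 consonant (> 0) → illicit
/kfke/ — violates constraint 1: syllable 1 onset /kfk/ has 3 consonants (> 2) → illicit
No form is licit → 0.

0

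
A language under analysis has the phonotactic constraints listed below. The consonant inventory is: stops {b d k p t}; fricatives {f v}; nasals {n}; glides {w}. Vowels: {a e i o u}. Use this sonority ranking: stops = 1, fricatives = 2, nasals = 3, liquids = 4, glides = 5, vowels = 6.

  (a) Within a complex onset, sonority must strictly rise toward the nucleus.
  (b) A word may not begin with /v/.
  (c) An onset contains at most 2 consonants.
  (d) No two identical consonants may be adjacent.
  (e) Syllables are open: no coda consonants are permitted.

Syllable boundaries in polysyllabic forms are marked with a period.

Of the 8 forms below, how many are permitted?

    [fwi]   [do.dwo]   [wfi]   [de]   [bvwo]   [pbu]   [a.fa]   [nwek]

4

[fwi] — σ1 onset /fw/ (2→5 rises), coda /∅/ ok → permitted
[do.dwo] — σ1 onset /d/, coda /∅/ ok; σ2 onset /dw/ (1→5 rises), coda /∅/ ok → permitted
[wfi] — violates constraint (a): syllable 1 onset /wf/: /w/ (glide, 5) → /f/ (fricative, 2) does not rise → not permitted
[de] — σ1 onset /d/, coda /∅/ ok → permitted
[bvwo] — violates constraint (c): syllable 1 onset /bvw/ has 3 consonants (> 2) → not permitted
[pbu] — violates constraint (a): syllable 1 onset /pb/: /p/ (stop, 1) → /b/ (stop, 1) does not rise → not permitted
[a.fa] — σ1 onset /∅/, coda /∅/ ok; σ2 onset /f/, coda /∅/ ok → permitted
[nwek] — violates constraint (e): syllable 1 coda /k/ has 1 consonant (> 0) → not permitted
Permitted: [fwi], [do.dwo], [de], [a.fa] → 4.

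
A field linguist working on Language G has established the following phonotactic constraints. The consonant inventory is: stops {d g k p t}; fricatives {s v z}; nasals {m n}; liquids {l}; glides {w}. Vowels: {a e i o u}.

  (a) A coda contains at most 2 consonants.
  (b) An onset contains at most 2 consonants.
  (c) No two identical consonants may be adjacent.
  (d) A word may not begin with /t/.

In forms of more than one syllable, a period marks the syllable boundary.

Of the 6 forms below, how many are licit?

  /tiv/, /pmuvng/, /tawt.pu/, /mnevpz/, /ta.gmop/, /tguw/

/tiv/ — violates constraint (d): word begins with /t/ → illicit
/pmuvng/ — violates constraint (a): syllable 1 coda /vng/ has 3 consonants (> 2) → illicit
/tawt.pu/ — violates constraint (d): word begins with /t/ → illicit
/mnevpz/ — violates constraint (a): syllable 1 coda /vpz/ has 3 consonants (> 2) → illicit
/ta.gmop/ — violates constraint (d): word begins with /t/ → illicit
/tguw/ — violates constraint (d): word begins with /t/ → illicit
No form is licit → 0.

0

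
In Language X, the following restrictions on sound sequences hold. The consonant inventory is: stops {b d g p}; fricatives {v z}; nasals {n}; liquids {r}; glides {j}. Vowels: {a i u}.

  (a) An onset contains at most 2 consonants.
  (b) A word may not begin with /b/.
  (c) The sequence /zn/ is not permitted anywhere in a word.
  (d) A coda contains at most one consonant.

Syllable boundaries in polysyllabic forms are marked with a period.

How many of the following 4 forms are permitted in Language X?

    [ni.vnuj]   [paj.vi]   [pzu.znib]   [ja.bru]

[ni.vnuj] — σ1 onset /n/, coda /∅/ ok; σ2 onset /vn/ (2C), coda /j/ ok → permitted
[paj.vi] — σ1 onset /p/, coda /j/ ok; σ2 onset /v/, coda /∅/ ok → permitted
[pzu.znib] — violates constraint (c): contains banned sequence /zn/ → not permitted
[ja.bru] — σ1 onset /j/, coda /∅/ ok; σ2 onset /br/ (2C), coda /∅/ ok → permitted
Permitted: [ni.vnuj], [paj.vi], [ja.bru] → 3.

3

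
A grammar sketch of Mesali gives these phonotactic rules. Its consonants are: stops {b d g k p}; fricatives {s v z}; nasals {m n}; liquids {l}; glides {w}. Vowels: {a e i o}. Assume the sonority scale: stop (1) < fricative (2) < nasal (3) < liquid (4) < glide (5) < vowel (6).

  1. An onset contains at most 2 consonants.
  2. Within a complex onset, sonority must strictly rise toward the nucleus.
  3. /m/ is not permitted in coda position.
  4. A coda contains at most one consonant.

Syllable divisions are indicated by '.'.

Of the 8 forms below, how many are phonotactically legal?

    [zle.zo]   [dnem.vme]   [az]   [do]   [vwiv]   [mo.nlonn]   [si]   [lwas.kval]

6

[zle.zo] — σ1 onset /zl/ (2→4 rises), coda /∅/ ok; σ2 onset /z/, coda /∅/ ok → phonotactically legal
[dnem.vme] — violates constraint 3: syllable 1 coda contains /m/ → phonotactically illegal
[az] — σ1 onset /∅/, coda /z/ ok → phonotactically legal
[do] — σ1 onset /d/, coda /∅/ ok → phonotactically legal
[vwiv] — σ1 onset /vw/ (2→5 rises), coda /v/ ok → phonotactically legal
[mo.nlonn] — violates constraint 4: syllable 2 coda /nn/ has 2 consonants (> 1) → phonotactically illegal
[si] — σ1 onset /s/, coda /∅/ ok → phonotactically legal
[lwas.kval] — σ1 onset /lw/ (4→5 rises), coda /s/ ok; σ2 onset /kv/ (1→2 rises), coda /l/ ok → phonotactically legal
Phonotactically legal: [zle.zo], [az], [do], [vwiv], [si], [lwas.kval] → 6.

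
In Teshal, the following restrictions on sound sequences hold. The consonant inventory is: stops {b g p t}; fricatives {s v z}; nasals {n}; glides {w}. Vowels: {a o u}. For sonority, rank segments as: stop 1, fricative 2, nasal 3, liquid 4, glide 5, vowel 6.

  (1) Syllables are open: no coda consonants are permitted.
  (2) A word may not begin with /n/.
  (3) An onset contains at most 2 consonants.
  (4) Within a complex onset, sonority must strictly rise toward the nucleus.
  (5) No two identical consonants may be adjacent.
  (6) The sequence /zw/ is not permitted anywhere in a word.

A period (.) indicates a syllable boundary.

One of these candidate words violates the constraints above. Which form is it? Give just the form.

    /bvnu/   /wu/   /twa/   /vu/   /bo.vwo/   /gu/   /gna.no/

/bvnu/ — violates constraint 3: syllable 1 onset /bvn/ has 3 consonants (> 2) → illicit
/wu/ — σ1 onset /w/, coda /∅/ ok → licit
/twa/ — σ1 onset /tw/ (1→5 rises), coda /∅/ ok → licit
/vu/ — σ1 onset /v/, coda /∅/ ok → licit
/bo.vwo/ — σ1 onset /b/, coda /∅/ ok; σ2 onset /vw/ (2→5 rises), coda /∅/ ok → licit
/gu/ — σ1 onset /g/, coda /∅/ ok → licit
/gna.no/ — σ1 onset /gn/ (1→3 rises), coda /∅/ ok; σ2 onset /n/, coda /∅/ ok → licit

/bvnu/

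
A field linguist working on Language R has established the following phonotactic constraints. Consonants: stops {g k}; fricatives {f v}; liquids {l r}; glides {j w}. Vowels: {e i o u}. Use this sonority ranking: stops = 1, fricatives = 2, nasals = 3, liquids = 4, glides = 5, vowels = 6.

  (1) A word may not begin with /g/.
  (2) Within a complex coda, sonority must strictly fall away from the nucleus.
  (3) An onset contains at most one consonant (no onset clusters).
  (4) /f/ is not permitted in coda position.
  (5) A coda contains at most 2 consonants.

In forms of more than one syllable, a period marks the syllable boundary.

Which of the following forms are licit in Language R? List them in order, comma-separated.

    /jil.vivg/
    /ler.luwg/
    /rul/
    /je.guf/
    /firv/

/jil.vivg/, /ler.luwg/, /rul/, /firv/

/jil.vivg/ — σ1 onset /j/, coda /l/ ok; σ2 onset /v/, coda /vg/ (2→1 falls) ok → licit
/ler.luwg/ — σ1 onset /l/, coda /r/ ok; σ2 onset /l/, coda /wg/ (5→1 falls) ok → licit
/rul/ — σ1 onset /r/, coda /l/ ok → licit
/je.guf/ — violates constraint 4: syllable 2 coda contains /f/ → illicit
/firv/ — σ1 onset /f/, coda /rv/ (4→2 falls) ok → licit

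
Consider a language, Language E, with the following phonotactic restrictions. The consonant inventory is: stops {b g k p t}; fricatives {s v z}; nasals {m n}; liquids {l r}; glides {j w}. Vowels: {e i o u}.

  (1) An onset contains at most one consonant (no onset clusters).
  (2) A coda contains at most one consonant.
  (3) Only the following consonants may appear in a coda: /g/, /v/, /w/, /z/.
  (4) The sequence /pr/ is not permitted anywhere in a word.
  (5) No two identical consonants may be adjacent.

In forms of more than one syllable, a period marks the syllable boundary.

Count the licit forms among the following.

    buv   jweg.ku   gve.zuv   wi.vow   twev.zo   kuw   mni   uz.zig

3

buv — σ1 onset /b/, coda /v/ ok → licit
jweg.ku — violates constraint 1: syllable 1 onset /jw/ has 2 consonants (> 1) → illicit
gve.zuv — violates constraint 1: syllable 1 onset /gv/ has 2 consonants (> 1) → illicit
wi.vow — σ1 onset /w/, coda /∅/ ok; σ2 onset /v/, coda /w/ ok → licit
twev.zo — violates constraint 1: syllable 1 onset /tw/ has 2 consonants (> 1) → illicit
kuw — σ1 onset /k/, coda /w/ ok → licit
mni — violates constraint 1: syllable 1 onset /mn/ has 2 consonants (> 1) → illicit
uz.zig — violates constraint 5: adjacent identical consonants /zz/ → illicit
Licit: buv, wi.vow, kuw → 3.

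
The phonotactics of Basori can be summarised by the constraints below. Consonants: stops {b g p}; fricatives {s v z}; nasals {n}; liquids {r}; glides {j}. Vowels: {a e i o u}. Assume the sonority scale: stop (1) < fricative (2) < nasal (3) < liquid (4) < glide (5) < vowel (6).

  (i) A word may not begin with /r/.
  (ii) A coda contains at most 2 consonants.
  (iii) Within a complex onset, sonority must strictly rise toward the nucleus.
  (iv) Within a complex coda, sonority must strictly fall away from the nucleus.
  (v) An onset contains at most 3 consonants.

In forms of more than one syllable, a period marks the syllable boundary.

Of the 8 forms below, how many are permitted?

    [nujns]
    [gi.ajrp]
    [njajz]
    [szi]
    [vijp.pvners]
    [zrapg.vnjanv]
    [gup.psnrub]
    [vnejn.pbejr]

[nujns] — violates constraint (ii): syllable 1 coda /jns/ has 3 consonants (> 2) → not permitted
[gi.ajrp] — violates constraint (ii): syllable 2 coda /jrp/ has 3 consonants (> 2) → not permitted
[njajz] — σ1 onset /nj/ (3→5 rises), coda /jz/ (5→2 falls) ok → permitted
[szi] — violates constraint (iii): syllable 1 onset /sz/: /s/ (fricative, 2) → /z/ (fricative, 2) does not rise → not permitted
[vijp.pvners] — σ1 onset /v/, coda /jp/ (5→1 falls) ok; σ2 onset /pvn/ (1→2→3 rises), coda /rs/ (4→2 falls) ok → permitted
[zrapg.vnjanv] — violates constraint (iv): syllable 1 coda /pg/: /p/ (stop, 1) → /g/ (stop, 1) does not fall → not permitted
[gup.psnrub] — violates constraint (v): syllable 2 onset /psnr/ has 4 consonants (> 3) → not permitted
[vnejn.pbejr] — violates constraint (iii): syllable 2 onset /pb/: /p/ (stop, 1) → /b/ (stop, 1) does not rise → not permitted
Permitted: [njajz], [vijp.pvners] → 2.

2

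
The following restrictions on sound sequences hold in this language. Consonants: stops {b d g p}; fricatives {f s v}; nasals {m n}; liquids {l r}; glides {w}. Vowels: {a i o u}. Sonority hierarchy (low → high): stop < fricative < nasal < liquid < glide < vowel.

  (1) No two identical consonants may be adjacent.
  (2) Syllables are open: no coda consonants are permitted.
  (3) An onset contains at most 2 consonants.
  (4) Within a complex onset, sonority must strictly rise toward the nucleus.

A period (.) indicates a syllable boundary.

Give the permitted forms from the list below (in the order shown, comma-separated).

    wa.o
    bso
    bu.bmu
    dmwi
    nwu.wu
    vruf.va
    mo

wa.o, bso, bu.bmu, nwu.wu, mo

wa.o — σ1 onset /w/, coda /∅/ ok; σ2 onset /∅/, coda /∅/ ok → permitted
bso — σ1 onset /bs/ (1→2 rises), coda /∅/ ok → permitted
bu.bmu — σ1 onset /b/, coda /∅/ ok; σ2 onset /bm/ (1→3 rises), coda /∅/ ok → permitted
dmwi — violates constraint 3: syllable 1 onset /dmw/ has 3 consonants (> 2) → not permitted
nwu.wu — σ1 onset /nw/ (3→5 rises), coda /∅/ ok; σ2 onset /w/, coda /∅/ ok → permitted
vruf.va — violates constraint 2: syllable 1 coda /f/ has 1 consonant (> 0) → not permitted
mo — σ1 onset /m/, coda /∅/ ok → permitted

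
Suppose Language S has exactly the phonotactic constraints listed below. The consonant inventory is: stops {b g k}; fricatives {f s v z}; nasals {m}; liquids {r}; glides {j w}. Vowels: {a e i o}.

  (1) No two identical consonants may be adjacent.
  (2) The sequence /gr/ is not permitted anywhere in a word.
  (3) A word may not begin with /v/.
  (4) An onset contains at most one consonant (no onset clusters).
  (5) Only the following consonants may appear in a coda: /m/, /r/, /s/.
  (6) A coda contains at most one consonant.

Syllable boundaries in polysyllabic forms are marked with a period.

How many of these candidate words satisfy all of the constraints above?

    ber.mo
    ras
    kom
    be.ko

4

ber.mo — σ1 onset /b/, coda /r/ ok; σ2 onset /m/, coda /∅/ ok → phonotactically legal
ras — σ1 onset /r/, coda /s/ ok → phonotactically legal
kom — σ1 onset /k/, coda /m/ ok → phonotactically legal
be.ko — σ1 onset /b/, coda /∅/ ok; σ2 onset /k/, coda /∅/ ok → phonotactically legal
Phonotactically legal: ber.mo, ras, kom, be.ko → 4.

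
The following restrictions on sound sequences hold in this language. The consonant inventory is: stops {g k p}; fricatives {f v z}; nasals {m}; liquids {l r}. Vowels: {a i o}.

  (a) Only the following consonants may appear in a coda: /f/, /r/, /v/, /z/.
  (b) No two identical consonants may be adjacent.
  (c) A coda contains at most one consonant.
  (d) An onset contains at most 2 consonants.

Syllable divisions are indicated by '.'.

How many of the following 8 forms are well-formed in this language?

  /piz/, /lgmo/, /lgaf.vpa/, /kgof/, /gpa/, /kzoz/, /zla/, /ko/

/piz/ — σ1 onset /p/, coda /z/ ok → well-formed
/lgmo/ — violates constraint (d): syllable 1 onset /lgm/ has 3 consonants (> 2) → ill-formed
/lgaf.vpa/ — σ1 onset /lg/ (2C), coda /f/ ok; σ2 onset /vp/ (2C), coda /∅/ ok → well-formed
/kgof/ — σ1 onset /kg/ (2C), coda /f/ ok → well-formed
/gpa/ — σ1 onset /gp/ (2C), coda /∅/ ok → well-formed
/kzoz/ — σ1 onset /kz/ (2C), coda /z/ ok → well-formed
/zla/ — σ1 onset /zl/ (2C), coda /∅/ ok → well-formed
/ko/ — σ1 onset /k/, coda /∅/ ok → well-formed
Well-formed: /piz/, /lgaf.vpa/, /kgof/, /gpa/, /kzoz/, /zla/, /ko/ → 7.

7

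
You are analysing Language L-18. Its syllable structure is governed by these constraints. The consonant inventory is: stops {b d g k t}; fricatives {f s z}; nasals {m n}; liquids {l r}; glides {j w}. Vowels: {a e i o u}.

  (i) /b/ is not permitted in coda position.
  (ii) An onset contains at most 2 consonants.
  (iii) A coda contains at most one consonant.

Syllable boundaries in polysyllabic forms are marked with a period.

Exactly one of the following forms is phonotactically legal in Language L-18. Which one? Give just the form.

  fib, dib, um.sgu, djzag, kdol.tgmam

um.sgu

fib — violates constraint (i): syllable 1 coda contains /b/ → phonotactically illegal
dib — violates constraint (i): syllable 1 coda contains /b/ → phonotactically illegal
um.sgu — σ1 onset /∅/, coda /m/ ok; σ2 onset /sg/ (2C), coda /∅/ ok → phonotactically legal
djzag — violates constraint (ii): syllable 1 onset /djz/ has 3 consonants (> 2) → phonotactically illegal
kdol.tgmam — violates constraint (ii): syllable 2 onset /tgm/ has 3 consonants (> 2) → phonotactically illegal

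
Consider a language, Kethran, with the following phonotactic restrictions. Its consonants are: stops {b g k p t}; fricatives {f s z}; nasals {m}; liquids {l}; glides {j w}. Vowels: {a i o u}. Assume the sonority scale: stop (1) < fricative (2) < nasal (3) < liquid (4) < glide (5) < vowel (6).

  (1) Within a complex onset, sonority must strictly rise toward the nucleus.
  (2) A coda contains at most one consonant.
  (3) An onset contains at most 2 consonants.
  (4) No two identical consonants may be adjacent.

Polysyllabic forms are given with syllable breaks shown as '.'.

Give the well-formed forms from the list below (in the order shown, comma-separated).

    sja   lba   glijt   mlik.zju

sja, mlik.zju

sja — σ1 onset /sj/ (2→5 rises), coda /∅/ ok → well-formed
lba — violates constraint 1: syllable 1 onset /lb/: /l/ (liquid, 4) → /b/ (stop, 1) does not rise → ill-formed
glijt — violates constraint 2: syllable 1 coda /jt/ has 2 consonants (> 1) → ill-formed
mlik.zju — σ1 onset /ml/ (3→4 rises), coda /k/ ok; σ2 onset /zj/ (2→5 rises), coda /∅/ ok → well-formed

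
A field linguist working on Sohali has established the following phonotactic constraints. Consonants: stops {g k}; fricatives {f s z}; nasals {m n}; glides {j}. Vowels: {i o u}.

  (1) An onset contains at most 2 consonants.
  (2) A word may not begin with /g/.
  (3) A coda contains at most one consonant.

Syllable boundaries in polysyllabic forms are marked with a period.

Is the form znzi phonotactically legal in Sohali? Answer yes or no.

no

znzi — violates constraint 1: syllable 1 onset /znz/ has 3 consonants (> 2) → phonotactically illegal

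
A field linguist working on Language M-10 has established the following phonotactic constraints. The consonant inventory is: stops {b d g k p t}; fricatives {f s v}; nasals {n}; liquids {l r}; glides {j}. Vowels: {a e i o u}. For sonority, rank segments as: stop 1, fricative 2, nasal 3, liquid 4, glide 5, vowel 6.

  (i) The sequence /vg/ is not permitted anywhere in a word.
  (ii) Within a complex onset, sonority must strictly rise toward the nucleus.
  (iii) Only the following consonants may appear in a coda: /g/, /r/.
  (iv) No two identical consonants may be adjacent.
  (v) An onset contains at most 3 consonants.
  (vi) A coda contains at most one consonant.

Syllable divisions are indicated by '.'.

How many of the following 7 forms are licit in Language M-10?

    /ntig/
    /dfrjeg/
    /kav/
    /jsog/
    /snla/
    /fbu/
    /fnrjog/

1

/ntig/ — violates constraint (ii): syllable 1 onset /nt/: /n/ (nasal, 3) → /t/ (stop, 1) does not rise → illicit
/dfrjeg/ — violates constraint (v): syllable 1 onset /dfrj/ has 4 consonants (> 3) → illicit
/kav/ — violates constraint (iii): syllable 1 coda contains /v/, which is not a licensed coda consonant → illicit
/jsog/ — violates constraint (ii): syllable 1 onset /js/: /j/ (glide, 5) → /s/ (fricative, 2) does not rise → illicit
/snla/ — σ1 onset /snl/ (2→3→4 rises), coda /∅/ ok → licit
/fbu/ — violates constraint (ii): syllable 1 onset /fb/: /f/ (fricative, 2) → /b/ (stop, 1) does not rise → illicit
/fnrjog/ — violates constraint (v): syllable 1 onset /fnrj/ has 4 consonants (> 3) → illicit
Licit: /snla/ → 1.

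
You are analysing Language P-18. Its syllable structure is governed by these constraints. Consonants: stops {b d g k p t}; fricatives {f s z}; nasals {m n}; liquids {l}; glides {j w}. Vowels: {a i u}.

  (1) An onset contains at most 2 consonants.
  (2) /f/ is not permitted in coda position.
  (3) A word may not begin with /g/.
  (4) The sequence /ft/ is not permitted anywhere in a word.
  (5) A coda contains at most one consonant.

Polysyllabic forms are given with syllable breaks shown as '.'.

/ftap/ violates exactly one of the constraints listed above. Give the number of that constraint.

/ftap/: contains banned sequence /ft/.
This is a violation of constraint 4: "The sequence /ft/ is not permitted anywhere in a word."
The remaining constraints (1, 2, 3, 5) are satisfied.

4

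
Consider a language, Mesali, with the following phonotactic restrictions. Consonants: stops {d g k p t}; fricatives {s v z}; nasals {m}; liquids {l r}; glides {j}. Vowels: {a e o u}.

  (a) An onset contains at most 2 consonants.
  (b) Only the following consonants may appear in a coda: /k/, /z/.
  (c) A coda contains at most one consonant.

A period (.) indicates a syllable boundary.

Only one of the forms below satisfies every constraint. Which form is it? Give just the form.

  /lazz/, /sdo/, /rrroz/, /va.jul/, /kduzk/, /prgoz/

/sdo/

/lazz/ — violates constraint (c): syllable 1 coda /zz/ has 2 consonants (> 1) → illicit
/sdo/ — σ1 onset /sd/ (2C), coda /∅/ ok → licit
/rrroz/ — violates constraint (a): syllable 1 onset /rrr/ has 3 consonants (> 2) → illicit
/va.jul/ — violates constraint (b): syllable 2 coda contains /l/, which is not a licensed coda consonant → illicit
/kduzk/ — violates constraint (c): syllable 1 coda /zk/ has 2 consonants (> 1) → illicit
/prgoz/ — violates constraint (a): syllable 1 onset /prg/ has 3 consonants (> 2) → illicit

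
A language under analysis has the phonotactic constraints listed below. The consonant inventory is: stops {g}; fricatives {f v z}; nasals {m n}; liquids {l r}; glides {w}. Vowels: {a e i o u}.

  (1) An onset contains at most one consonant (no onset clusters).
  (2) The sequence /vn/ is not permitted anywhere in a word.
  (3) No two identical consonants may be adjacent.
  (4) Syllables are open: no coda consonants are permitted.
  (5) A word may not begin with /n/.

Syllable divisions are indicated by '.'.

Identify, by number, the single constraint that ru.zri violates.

1

ru.zri: syllable 2 onset /zr/ has 2 consonants (> 1).
This is a violation of constraint 1: "An onset contains at most one consonant (no onset clusters)."
The remaining constraints (2, 3, 4, 5) are satisfied.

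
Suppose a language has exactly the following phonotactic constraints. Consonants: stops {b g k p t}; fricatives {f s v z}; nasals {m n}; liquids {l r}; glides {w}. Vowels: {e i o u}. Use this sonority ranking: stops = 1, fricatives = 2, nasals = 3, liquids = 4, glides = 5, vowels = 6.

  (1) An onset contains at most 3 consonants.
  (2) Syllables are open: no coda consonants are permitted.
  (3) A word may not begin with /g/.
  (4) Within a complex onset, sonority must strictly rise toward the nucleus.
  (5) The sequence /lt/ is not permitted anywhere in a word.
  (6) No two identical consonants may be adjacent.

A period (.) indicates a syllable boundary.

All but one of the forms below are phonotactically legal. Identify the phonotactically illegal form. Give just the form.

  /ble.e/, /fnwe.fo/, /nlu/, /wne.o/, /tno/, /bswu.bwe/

/wne.o/

/ble.e/ — σ1 onset /bl/ (1→4 rises), coda /∅/ ok; σ2 onset /∅/, coda /∅/ ok → phonotactically legal
/fnwe.fo/ — σ1 onset /fnw/ (2→3→5 rises), coda /∅/ ok; σ2 onset /f/, coda /∅/ ok → phonotactically legal
/nlu/ — σ1 onset /nl/ (3→4 rises), coda /∅/ ok → phonotactically legal
/wne.o/ — violates constraint 4: syllable 1 onset /wn/: /w/ (glide, 5) → /n/ (nasal, 3) does not rise → phonotactically illegal
/tno/ — σ1 onset /tn/ (1→3 rises), coda /∅/ ok → phonotactically legal
/bswu.bwe/ — σ1 onset /bsw/ (1→2→5 rises), coda /∅/ ok; σ2 onset /bw/ (1→5 rises), coda /∅/ ok → phonotactically legal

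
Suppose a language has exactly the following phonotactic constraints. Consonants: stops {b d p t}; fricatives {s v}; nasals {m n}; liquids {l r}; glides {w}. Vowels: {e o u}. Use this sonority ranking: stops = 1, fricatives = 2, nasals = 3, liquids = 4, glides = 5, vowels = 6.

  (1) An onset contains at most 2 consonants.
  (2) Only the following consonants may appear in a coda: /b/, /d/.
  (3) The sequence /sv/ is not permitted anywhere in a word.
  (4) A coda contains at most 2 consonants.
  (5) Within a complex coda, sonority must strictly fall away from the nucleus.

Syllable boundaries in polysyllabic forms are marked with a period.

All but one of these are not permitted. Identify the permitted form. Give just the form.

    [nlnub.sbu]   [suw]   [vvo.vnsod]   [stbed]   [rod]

[nlnub.sbu] — violates constraint 1: syllable 1 onset /nln/ has 3 consonants (> 2) → not permitted
[suw] — violates constraint 2: syllable 1 coda contains /w/, which is not a licensed coda consonant → not permitted
[vvo.vnsod] — violates constraint 1: syllable 2 onset /vns/ has 3 consonants (> 2) → not permitted
[stbed] — violates constraint 1: syllable 1 onset /stb/ has 3 consonants (> 2) → not permitted
[rod] — σ1 onset /r/, coda /d/ ok → permitted

[rod]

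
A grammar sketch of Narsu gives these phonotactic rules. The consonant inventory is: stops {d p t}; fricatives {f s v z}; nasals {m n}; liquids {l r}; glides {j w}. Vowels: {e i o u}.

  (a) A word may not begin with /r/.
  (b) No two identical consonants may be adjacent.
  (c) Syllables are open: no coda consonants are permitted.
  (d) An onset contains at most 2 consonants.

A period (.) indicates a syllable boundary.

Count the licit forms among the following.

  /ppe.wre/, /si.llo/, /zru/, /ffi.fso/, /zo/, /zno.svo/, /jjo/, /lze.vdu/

4

/ppe.wre/ — violates constraint (b): adjacent identical consonants /pp/ → illicit
/si.llo/ — violates constraint (b): adjacent identical consonants /ll/ → illicit
/zru/ — σ1 onset /zr/ (2C), coda /∅/ ok → licit
/ffi.fso/ — violates constraint (b): adjacent identical consonants /ff/ → illicit
/zo/ — σ1 onset /z/, coda /∅/ ok → licit
/zno.svo/ — σ1 onset /zn/ (2C), coda /∅/ ok; σ2 onset /sv/ (2C), coda /∅/ ok → licit
/jjo/ — violates constraint (b): adjacent identical consonants /jj/ → illicit
/lze.vdu/ — σ1 onset /lz/ (2C), coda /∅/ ok; σ2 onset /vd/ (2C), coda /∅/ ok → licit
Licit: /zru/, /zo/, /zno.svo/, /lze.vdu/ → 4.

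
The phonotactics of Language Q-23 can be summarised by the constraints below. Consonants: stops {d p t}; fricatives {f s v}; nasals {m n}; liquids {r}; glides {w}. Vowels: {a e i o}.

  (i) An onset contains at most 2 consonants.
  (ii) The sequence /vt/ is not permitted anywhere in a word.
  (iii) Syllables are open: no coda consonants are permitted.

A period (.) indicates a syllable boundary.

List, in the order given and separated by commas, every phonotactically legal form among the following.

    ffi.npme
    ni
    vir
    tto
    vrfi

ni, tto

ffi.npme — violates constraint (i): syllable 2 onset /npm/ has 3 consonants (> 2) → phonotactically illegal
ni — σ1 onset /n/, coda /∅/ ok → phonotactically legal
vir — violates constraint (iii): syllable 1 coda /r/ has 1 consonant (> 0) → phonotactically illegal
tto — σ1 onset /tt/ (2C), coda /∅/ ok → phonotactically legal
vrfi — violates constraint (i): syllable 1 onset /vrf/ has 3 consonants (> 2) → phonotactically illegal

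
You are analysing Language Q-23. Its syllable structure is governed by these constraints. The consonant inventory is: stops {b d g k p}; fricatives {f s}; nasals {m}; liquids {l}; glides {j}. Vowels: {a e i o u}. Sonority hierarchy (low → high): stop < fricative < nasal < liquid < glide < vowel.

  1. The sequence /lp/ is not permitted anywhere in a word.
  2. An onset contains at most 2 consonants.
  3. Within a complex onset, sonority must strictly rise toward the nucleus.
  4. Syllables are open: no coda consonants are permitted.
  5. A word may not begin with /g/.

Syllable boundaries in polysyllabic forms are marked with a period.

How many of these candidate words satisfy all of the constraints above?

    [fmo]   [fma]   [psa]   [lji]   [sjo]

[fmo] — σ1 onset /fm/ (2→3 rises), coda /∅/ ok → licit
[fma] — σ1 onset /fm/ (2→3 rises), coda /∅/ ok → licit
[psa] — σ1 onset /ps/ (1→2 rises), coda /∅/ ok → licit
[lji] — σ1 onset /lj/ (4→5 rises), coda /∅/ ok → licit
[sjo] — σ1 onset /sj/ (2→5 rises), coda /∅/ ok → licit
Licit: [fmo], [fma], [psa], [lji], [sjo] → 5.

5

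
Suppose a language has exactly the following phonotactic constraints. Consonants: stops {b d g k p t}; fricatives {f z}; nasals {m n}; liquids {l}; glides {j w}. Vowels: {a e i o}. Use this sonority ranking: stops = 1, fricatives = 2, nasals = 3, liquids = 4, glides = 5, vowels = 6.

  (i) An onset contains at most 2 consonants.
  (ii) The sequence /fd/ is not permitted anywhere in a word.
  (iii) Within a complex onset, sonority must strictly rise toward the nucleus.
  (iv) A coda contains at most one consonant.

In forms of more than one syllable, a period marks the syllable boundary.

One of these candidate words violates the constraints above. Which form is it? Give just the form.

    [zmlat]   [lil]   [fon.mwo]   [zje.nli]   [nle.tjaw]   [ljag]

[zmlat]

[zmlat] — violates constraint (i): syllable 1 onset /zml/ has 3 consonants (> 2) → illicit
[lil] — σ1 onset /l/, coda /l/ ok → licit
[fon.mwo] — σ1 onset /f/, coda /n/ ok; σ2 onset /mw/ (3→5 rises), coda /∅/ ok → licit
[zje.nli] — σ1 onset /zj/ (2→5 rises), coda /∅/ ok; σ2 onset /nl/ (3→4 rises), coda /∅/ ok → licit
[nle.tjaw] — σ1 onset /nl/ (3→4 rises), coda /∅/ ok; σ2 onset /tj/ (1→5 rises), coda /w/ ok → licit
[ljag] — σ1 onset /lj/ (4→5 rises), coda /g/ ok → licit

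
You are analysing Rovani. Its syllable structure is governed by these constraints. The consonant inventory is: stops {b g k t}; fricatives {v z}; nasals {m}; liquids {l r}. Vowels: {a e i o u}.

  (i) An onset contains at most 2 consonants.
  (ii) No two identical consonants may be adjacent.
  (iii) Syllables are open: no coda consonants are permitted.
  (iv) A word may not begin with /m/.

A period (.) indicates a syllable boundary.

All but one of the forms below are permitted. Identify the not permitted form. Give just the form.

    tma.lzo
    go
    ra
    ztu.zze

ztu.zze

tma.lzo — σ1 onset /tm/ (2C), coda /∅/ ok; σ2 onset /lz/ (2C), coda /∅/ ok → permitted
go — σ1 onset /g/, coda /∅/ ok → permitted
ra — σ1 onset /r/, coda /∅/ ok → permitted
ztu.zze — violates constraint (ii): adjacent identical consonants /zz/ → not permitted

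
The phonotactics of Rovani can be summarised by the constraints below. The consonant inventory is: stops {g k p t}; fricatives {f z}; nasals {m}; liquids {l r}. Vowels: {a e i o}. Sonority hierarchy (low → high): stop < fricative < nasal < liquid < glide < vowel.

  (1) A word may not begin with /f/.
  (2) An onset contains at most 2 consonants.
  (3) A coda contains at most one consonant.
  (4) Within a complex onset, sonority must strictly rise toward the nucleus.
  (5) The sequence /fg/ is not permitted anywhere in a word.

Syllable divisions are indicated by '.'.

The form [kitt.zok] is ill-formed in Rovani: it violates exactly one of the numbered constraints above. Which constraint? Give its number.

3

[kitt.zok]: syllable 1 coda /tt/ has 2 consonants (> 1).
This is a violation of constraint 3: "A coda contains at most one consonant."
The remaining constraints (1, 2, 4, 5) are satisfied.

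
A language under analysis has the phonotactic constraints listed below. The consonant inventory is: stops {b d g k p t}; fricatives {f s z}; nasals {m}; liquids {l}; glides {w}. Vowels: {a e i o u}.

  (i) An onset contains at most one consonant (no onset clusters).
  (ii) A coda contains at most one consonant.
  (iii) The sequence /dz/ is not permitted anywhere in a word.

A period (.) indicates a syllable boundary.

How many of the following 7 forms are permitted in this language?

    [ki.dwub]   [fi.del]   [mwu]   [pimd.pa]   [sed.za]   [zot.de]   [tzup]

2

[ki.dwub] — violates constraint (i): syllable 2 onset /dw/ has 2 consonants (> 1) → not permitted
[fi.del] — σ1 onset /f/, coda /∅/ ok; σ2 onset /d/, coda /l/ ok → permitted
[mwu] — violates constraint (i): syllable 1 onset /mw/ has 2 consonants (> 1) → not permitted
[pimd.pa] — violates constraint (ii): syllable 1 coda /md/ has 2 consonants (> 1) → not permitted
[sed.za] — violates constraint (iii): contains banned sequence /dz/ → not permitted
[zot.de] — σ1 onset /z/, coda /t/ ok; σ2 onset /d/, coda /∅/ ok → permitted
[tzup] — violates constraint (i): syllable 1 onset /tz/ has 2 consonants (> 1) → not permitted
Permitted: [fi.del], [zot.de] → 2.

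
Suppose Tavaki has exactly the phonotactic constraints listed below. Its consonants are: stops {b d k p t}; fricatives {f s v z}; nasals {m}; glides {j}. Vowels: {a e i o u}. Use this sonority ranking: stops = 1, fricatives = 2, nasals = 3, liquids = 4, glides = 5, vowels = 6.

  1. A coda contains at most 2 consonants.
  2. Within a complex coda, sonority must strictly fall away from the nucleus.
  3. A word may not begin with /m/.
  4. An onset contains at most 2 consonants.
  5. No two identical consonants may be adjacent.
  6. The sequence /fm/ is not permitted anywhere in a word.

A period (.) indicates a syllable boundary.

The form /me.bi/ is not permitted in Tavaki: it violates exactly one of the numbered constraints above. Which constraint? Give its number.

/me.bi/: word begins with /m/.
This is a violation of constraint 3: "A word may not begin with /m/."
The remaining constraints (1, 2, 4, 5, 6) are satisfied.

3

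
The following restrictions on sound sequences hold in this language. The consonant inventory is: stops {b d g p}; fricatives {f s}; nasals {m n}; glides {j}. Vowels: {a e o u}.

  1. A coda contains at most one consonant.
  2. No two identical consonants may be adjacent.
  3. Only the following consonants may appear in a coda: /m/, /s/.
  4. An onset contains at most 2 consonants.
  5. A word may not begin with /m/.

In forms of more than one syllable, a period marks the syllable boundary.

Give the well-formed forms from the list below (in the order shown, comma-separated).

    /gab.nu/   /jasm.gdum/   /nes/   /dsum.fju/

/nes/, /dsum.fju/

/gab.nu/ — violates constraint 3: syllable 1 coda contains /b/, which is not a licensed coda consonant → ill-formed
/jasm.gdum/ — violates constraint 1: syllable 1 coda /sm/ has 2 consonants (> 1) → ill-formed
/nes/ — σ1 onset /n/, coda /s/ ok → well-formed
/dsum.fju/ — σ1 onset /ds/ (2C), coda /m/ ok; σ2 onset /fj/ (2C), coda /∅/ ok → well-formed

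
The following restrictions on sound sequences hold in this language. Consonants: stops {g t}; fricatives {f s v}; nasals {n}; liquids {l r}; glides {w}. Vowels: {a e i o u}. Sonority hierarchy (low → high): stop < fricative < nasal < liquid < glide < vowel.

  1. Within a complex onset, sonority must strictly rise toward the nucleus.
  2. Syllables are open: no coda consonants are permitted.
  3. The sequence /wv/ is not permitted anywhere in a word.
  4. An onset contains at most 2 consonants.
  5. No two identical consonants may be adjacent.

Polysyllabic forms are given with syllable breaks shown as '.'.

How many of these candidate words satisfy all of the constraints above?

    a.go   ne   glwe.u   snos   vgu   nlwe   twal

2

a.go — σ1 onset /∅/, coda /∅/ ok; σ2 onset /g/, coda /∅/ ok → phonotactically legal
ne — σ1 onset /n/, coda /∅/ ok → phonotactically legal
glwe.u — violates constraint 4: syllable 1 onset /glw/ has 3 consonants (> 2) → phonotactically illegal
snos — violates constraint 2: syllable 1 coda /s/ has 1 consonant (> 0) → phonotactically illegal
vgu — violates constraint 1: syllable 1 onset /vg/: /v/ (fricative, 2) → /g/ (stop, 1) does not rise → phonotactically illegal
nlwe — violates constraint 4: syllable 1 onset /nlw/ has 3 consonants (> 2) → phonotactically illegal
twal — violates constraint 2: syllable 1 coda /l/ has 1 consonant (> 0) → phonotactically illegal
Phonotactically legal: a.go, ne → 2.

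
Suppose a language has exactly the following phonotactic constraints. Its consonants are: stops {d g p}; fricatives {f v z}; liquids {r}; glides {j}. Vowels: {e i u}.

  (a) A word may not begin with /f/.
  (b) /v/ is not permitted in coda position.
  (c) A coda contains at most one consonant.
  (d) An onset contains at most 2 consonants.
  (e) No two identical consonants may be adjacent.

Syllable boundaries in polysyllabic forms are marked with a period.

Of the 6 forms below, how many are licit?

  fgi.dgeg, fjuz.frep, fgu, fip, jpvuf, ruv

0

fgi.dgeg — violates constraint (a): word begins with /f/ → illicit
fjuz.frep — violates constraint (a): word begins with /f/ → illicit
fgu — violates constraint (a): word begins with /f/ → illicit
fip — violates constraint (a): word begins with /f/ → illicit
jpvuf — violates constraint (d): syllable 1 onset /jpv/ has 3 consonants (> 2) → illicit
ruv — violates constraint (b): syllable 1 coda contains /v/ → illicit
No form is licit → 0.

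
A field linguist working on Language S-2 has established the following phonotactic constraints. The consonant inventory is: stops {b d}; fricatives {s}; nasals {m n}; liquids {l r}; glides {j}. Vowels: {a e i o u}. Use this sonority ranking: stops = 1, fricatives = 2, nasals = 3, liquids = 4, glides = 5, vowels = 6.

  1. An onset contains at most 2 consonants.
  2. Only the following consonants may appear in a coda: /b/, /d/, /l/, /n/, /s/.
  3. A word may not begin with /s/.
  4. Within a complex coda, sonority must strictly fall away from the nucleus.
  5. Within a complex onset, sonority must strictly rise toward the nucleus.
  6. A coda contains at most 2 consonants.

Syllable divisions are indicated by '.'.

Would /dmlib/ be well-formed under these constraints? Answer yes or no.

/dmlib/ — violates constraint 1: syllable 1 onset /dml/ has 3 consonants (> 2) → ill-formed

no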